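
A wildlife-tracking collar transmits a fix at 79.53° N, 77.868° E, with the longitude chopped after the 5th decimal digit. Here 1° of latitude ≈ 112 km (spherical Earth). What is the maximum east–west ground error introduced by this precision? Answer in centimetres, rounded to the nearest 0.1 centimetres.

Truncating at 5 decimal places can drop up to a full unit in the last place, so the longitude may be off by as much as 1e-05°.
At latitude 79.53° a degree of longitude spans 112000 m × cos 79.53° = 112000 × 0.1817 ≈ 20352.7 m.
Maximum E–W displacement: 1e-05 × 20352.7 = 0.203527 m.
That is 0.203527 m = 20.353 cm.

20.4 centimetres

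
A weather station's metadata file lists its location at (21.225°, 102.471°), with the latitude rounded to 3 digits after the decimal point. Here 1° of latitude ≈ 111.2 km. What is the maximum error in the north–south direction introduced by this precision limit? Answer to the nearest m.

Rounding to 3 decimal places leaves the latitude within ±0.0005° of the true value.
North–south distance: 0.0005° × 111200 m/° = 55.6 m.

56 m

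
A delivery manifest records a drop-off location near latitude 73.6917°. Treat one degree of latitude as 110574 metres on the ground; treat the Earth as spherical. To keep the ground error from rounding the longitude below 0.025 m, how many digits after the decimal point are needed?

At 73.6917° one degree of longitude covers 110574 × cos 73.6917° ≈ 110574 × 0.2808 ≈ 31049.8 m.
Rounding to N decimal places gives at most 0.5 × 10⁻ᴺ degrees of error, i.e. 0.5 × 10⁻ᴺ × 31049.8 m.
Setting 15524.9 × 10⁻ᴺ ≤ 0.025 gives 10ᴺ ≥ 6.21e+05, i.e. N ≥ 5.79.
So 6 decimal places suffice (0.0155 m); 5 would allow up to 0.155 m.

6 decimal places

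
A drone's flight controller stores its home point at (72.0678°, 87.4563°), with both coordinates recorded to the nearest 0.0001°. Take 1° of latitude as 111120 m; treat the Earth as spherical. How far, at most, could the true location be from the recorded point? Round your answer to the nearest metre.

Rounding to 4 decimal places leaves each coordinate within ±5e-05° of the true value.
N–S: 5e-05° × 111120 m/° = 5.556 m.
E–W at 72.0678°: 5e-05° × 111120 × cos 72.0678° = 5e-05 × 111120 × 0.3079 ≈ 1.71064 m.
The two errors are perpendicular, so the maximum displacement is √(5.556² + 1.71064²) ≈ 5.81338 m.

6 metres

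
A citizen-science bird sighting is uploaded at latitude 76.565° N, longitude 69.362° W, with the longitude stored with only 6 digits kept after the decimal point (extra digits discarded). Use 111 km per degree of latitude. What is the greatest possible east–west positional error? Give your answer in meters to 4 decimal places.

Truncating at 6 decimal places can drop up to a full unit in the last place, so the longitude may be off by as much as 1e-06°.
One degree of longitude at 76.565° is 111000 × cos 76.565° ≈ 111000 × 0.2323 = 25790 m.
So at most 1e-06° × 25790 ≈ 0.02579 m east–west.

0.0258 meters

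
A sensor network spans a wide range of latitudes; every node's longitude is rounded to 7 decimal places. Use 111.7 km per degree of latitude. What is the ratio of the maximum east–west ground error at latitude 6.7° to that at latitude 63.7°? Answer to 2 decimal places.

2.24

Rounding to 7 decimal places leaves the longitude within ±5e-08° of the true value.
At 6.7°: 5e-08° × 111700 × cos 6.7° = 5e-08 × 111700 × 0.9932 ≈ 0.0055469 m.
At 63.7°: 5e-08° × 111700 × cos 63.7° = 5e-08 × 111700 × 0.4431 ≈ 0.0024746 m.
Ratio: 0.0055469 / 0.0024746 = cos 6.7° / cos 63.7° ≈ 2.2416.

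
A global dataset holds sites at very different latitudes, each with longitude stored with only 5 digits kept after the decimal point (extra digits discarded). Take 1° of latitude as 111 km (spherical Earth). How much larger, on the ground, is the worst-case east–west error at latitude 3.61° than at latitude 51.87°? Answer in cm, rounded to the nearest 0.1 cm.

Truncating at 5 decimal places can drop up to a full unit in the last place, so the longitude may be off by as much as 1e-05°.
Error at 3.61° = 1e-05° × 111000 × cos 3.61° ≈ 1.11 × 0.9980 = 1.1078 m.
At 51.87°: 1e-05° × 111000 × cos 51.87° = 1e-05 × 111000 × 0.6174 ≈ 0.68537 m.
Difference: 1.1078 − 0.68537 = 0.42243 m.
That is 0.42243 m = 42.243 cm.

42.2 cm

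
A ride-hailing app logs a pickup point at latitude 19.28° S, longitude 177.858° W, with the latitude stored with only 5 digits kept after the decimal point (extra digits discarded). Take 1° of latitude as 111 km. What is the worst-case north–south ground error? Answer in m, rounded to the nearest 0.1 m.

1.1 m

Truncating at 5 decimal places can drop up to a full unit in the last place, so the latitude may be off by as much as 1e-05°.
So the N–S error is at most 1e-05 × 111000 = 1.11 m.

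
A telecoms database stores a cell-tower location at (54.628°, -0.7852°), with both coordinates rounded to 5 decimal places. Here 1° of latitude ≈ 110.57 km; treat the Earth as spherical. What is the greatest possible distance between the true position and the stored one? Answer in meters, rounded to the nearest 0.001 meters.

0.639 meters

Rounding to 5 decimal places leaves each coordinate within ±5e-06° of the true value.
Latitude error → 5e-06 × 110570 = 0.55285 m along the meridian.
Longitude error → 5e-06 × 110570 × cos 54.628° = 5e-06 × 110570 × 0.5789 ≈ 0.320035 m.
Combining orthogonally: (0.55285² + 0.320035²)^½ ≈ 0.6388 m.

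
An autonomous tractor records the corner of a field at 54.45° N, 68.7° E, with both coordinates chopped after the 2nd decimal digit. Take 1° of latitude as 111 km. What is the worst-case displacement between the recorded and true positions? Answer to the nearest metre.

1284 metres

Truncating at 2 decimal places can drop up to a full unit in the last place, so each coordinate may be off by as much as 0.01°.
N–S: 0.01° × 111000 m/° = 1110 m.
East–west component at 54.45°: 0.01° × 111000 × cos 54.45° ≈ 0.01 × 64536.9 ≈ 645.369 m.
Combining orthogonally: (1110² + 645.369²)^½ ≈ 1283.98 m.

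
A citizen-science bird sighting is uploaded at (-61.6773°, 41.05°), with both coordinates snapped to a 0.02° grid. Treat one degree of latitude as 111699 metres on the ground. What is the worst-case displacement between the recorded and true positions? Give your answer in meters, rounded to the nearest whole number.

1236 meters

With a 0.02° grid the true value lies within half a step, ±0.02°/2 = ±0.01°, of the stored one.
North–south component: 0.01° × 111699 = 1116.99 m.
Longitude error → 0.01 × 111699 × cos 61.6773° = 0.01 × 111699 × 0.4744 ≈ 529.941 m.
Worst case both components are at the extreme and orthogonal: √(1116.99² + 529.941²) ≈ 1236.33 m.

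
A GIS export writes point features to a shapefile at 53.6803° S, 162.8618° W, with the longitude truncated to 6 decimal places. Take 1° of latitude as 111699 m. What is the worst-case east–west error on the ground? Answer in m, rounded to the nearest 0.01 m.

Truncating at 6 decimal places can drop up to a full unit in the last place, so the longitude may be off by as much as 1e-06°.
Parallels shrink by cos φ, so at 53.6803° a degree of longitude is 111699 × 0.5923 ≈ 66158.2 m.
So at most 1e-06° × 66158.2 ≈ 0.0661582 m east–west.

0.07 m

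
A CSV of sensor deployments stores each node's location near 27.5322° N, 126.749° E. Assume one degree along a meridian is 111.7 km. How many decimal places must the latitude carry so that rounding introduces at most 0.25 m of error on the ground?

6 decimal places

One degree of latitude covers 111700 m.
N decimal places → at most half a unit in the last place, 0.5 × 10⁻ᴺ° = 111700/2 × 10⁻ᴺ m.
Need 0.5 × 111700 × 10⁻ᴺ ≤ 0.25 → 10⁻ᴺ ≤ 4.476e-06, so N ≥ 5.35.
So 6 decimal places suffice (0.0558 m); 5 would allow up to 0.558 m.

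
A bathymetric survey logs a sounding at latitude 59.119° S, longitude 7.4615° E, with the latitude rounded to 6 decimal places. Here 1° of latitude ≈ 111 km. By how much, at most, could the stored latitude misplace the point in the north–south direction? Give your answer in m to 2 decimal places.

Rounding to 6 decimal places leaves the latitude within ±5e-07° of the true value.
North–south distance: 5e-07° × 111000 m/° = 0.0555 m.

0.06 m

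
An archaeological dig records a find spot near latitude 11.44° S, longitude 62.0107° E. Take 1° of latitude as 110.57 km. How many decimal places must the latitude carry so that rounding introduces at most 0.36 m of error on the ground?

One degree of latitude covers 110570 m.
With N decimal places the half-ulp bound is 0.5·10⁻ᴺ°, or 0.5·10⁻ᴺ × 110570 m on the ground.
Setting 55285 × 10⁻ᴺ ≤ 0.36 gives 10ᴺ ≥ 1.536e+05, i.e. N ≥ 5.19.
N = 5 would give 0.553 m (too coarse); N = 6 gives 0.0553 m ≤ 0.36 m.

6 decimal places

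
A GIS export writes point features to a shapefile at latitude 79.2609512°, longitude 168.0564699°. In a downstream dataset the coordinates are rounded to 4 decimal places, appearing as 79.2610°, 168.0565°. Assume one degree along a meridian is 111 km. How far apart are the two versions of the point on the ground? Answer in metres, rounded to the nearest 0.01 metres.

The latitude changed by -0.0000488° and the longitude by -0.0000301°.
North–south shift: -0.0000488 × 111000 = -5.4168 m.
East–west at this latitude: -0.0000301° × 111000 × cos 79.261° ≈ -0.0000301 × 20683.2 = -0.622565 m.
Combined displacement = (5.4168² + 0.622565²)^½ ≈ 5.45246 m.

5.45 metres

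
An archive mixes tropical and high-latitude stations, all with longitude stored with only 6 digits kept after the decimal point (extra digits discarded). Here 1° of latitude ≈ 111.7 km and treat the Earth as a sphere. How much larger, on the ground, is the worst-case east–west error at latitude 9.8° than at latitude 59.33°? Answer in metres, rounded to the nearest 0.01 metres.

Truncating at 6 decimal places can drop up to a full unit in the last place, so the longitude may be off by as much as 1e-06°.
Error at 9.8° = 1e-06° × 111700 × cos 9.8° ≈ 0.1117 × 0.9854 = 0.11007 m.
Error at 59.33° = 1e-06° × 111700 × cos 59.33° ≈ 0.1117 × 0.5101 = 0.056977 m.
So the lower-latitude error exceeds the higher by 0.11007 − 0.056977 = 0.053093 m.

0.05 metres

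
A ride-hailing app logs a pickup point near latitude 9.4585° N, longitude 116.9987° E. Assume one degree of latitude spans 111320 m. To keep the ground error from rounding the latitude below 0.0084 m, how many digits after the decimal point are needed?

7 decimal places

One degree of latitude covers 111320 m.
With N decimal places the half-ulp bound is 0.5·10⁻ᴺ°, or 0.5·10⁻ᴺ × 111320 m on the ground.
Need 0.5 × 111320 × 10⁻ᴺ ≤ 0.0084 → 10⁻ᴺ ≤ 1.509e-07, so N ≥ 6.82.
So 7 decimal places suffice (0.00557 m); 6 would allow up to 0.0557 m.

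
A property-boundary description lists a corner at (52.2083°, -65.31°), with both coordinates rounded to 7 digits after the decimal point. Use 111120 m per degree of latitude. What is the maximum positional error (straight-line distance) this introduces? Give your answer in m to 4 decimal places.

0.0065 m

Rounding to 7 decimal places leaves each coordinate within ±5e-08° of the true value.
Latitude error → 5e-08 × 111120 = 0.005556 m along the meridian.
E–W at 52.2083°: 5e-08° × 111120 × cos 52.2083° = 5e-08 × 111120 × 0.6128 ≈ 0.00340468 m.
The two errors are perpendicular, so the maximum displacement is √(0.005556² + 0.00340468²) ≈ 0.00651621 m.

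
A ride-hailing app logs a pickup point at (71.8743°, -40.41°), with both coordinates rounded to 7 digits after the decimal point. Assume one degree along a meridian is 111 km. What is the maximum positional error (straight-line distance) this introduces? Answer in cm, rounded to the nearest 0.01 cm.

0.58 cm

Rounding to 7 decimal places leaves each coordinate within ±5e-08° of the true value.
N–S: 5e-08° × 111000 m/° = 0.00555 m.
Longitude error → 5e-08 × 111000 × cos 71.8743° = 5e-08 × 111000 × 0.3111 ≈ 0.00172662 m.
Worst case both components are at the extreme and orthogonal: √(0.00555² + 0.00172662²) ≈ 0.00581238 m.
That is 0.00581238 m = 0.58124 cm.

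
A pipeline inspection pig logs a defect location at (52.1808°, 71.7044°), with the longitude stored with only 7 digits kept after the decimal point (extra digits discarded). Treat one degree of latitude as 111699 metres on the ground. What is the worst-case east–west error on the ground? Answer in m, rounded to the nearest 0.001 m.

Truncating at 7 decimal places can drop up to a full unit in the last place, so the longitude may be off by as much as 1e-07°.
Parallels shrink by cos φ, so at 52.1808° a degree of longitude is 111699 × 0.6132 ≈ 68490.7 m.
Maximum E–W displacement: 1e-07 × 68490.7 = 0.00684907 m.

0.007 m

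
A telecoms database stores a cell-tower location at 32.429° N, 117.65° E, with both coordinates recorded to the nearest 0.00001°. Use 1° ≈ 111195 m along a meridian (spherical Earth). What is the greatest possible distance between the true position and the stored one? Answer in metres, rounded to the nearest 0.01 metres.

Rounding to 5 decimal places leaves each coordinate within ±5e-06° of the true value.
North–south component: 5e-06° × 111195 = 0.555975 m.
E–W at 32.429°: 5e-06° × 111195 × cos 32.429° = 5e-06 × 111195 × 0.8441 ≈ 0.469274 m.
Worst case both components are at the extreme and orthogonal: √(0.555975² + 0.469274²) ≈ 0.727548 m.

0.73 metres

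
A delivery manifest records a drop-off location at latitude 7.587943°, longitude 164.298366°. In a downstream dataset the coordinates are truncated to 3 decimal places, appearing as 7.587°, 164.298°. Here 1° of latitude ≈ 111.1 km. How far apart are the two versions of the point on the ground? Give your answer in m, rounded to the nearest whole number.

The latitude changed by +0.000943° and the longitude by +0.000366°.
North–south shift: 0.000943 × 111100 = 104.767 m.
East–west at this latitude: 0.000366° × 111100 × cos 7.587° ≈ 0.000366 × 110127 = 40.3066 m.
Distance: √(104.767² + 40.3066²) ≈ 112.253 m.

112 m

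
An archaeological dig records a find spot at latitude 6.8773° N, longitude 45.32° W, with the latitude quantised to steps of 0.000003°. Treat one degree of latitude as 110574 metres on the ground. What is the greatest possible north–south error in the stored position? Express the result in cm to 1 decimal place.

With a 0.000003° grid the true value lies within half a step, ±0.000003°/2 = ±1.5e-06°, of the stored one.
North–south distance: 1.5e-06° × 110574 m/° = 0.165861 m.
That is 0.165861 m = 16.586 cm.

16.6 cm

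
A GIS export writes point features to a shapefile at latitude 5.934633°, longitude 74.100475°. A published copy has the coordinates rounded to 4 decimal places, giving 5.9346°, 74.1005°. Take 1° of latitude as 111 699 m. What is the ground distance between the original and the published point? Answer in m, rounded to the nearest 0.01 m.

Δlat = 5.934633 − 5.9346 = +0.000033°; Δlon = 74.100475 − 74.1005 = -0.000025°.
North–south shift: 0.000033 × 111699 = 3.68607 m.
E–W at 5.9346°: -0.000025° × 111699 × cos 5.9346° = -0.000025 × 111699 × 0.9946 ≈ -2.77751 m.
Distance: √(3.68607² + 2.77751²) ≈ 4.61537 m.

4.62 m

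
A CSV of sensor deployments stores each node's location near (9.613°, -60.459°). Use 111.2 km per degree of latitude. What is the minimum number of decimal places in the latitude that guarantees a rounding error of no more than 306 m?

3

One degree of latitude covers 111200 m.
N decimal places → at most half a unit in the last place, 0.5 × 10⁻ᴺ° = 111200/2 × 10⁻ᴺ m.
Setting 55600 × 10⁻ᴺ ≤ 306 gives 10ᴺ ≥ 181.7, i.e. N ≥ 2.26.
At 2 places the error can reach 556 m, but 3 places keeps it to 55.6 m.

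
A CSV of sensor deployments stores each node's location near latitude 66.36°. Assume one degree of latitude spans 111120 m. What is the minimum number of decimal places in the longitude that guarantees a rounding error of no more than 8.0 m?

4 decimal places

At 66.36° one degree of longitude covers 111120 × cos 66.36° ≈ 111120 × 0.4010 ≈ 44557.9 m.
N decimal places → at most half a unit in the last place, 0.5 × 10⁻ᴺ° = 44557.9/2 × 10⁻ᴺ m.
Setting 22278.9 × 10⁻ᴺ ≤ 8.0 gives 10ᴺ ≥ 2785, i.e. N ≥ 3.44.
N = 3 would give 22.3 m (too coarse); N = 4 gives 2.23 m ≤ 8.0 m.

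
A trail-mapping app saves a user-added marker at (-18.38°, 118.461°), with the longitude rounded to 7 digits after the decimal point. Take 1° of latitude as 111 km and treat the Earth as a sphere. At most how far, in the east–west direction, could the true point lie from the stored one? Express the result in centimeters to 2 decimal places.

Rounding to 7 decimal places leaves the longitude within ±5e-08° of the true value.
Parallels shrink by cos φ, so at 18.38° a degree of longitude is 111000 × 0.9490 ≈ 105337 m.
So at most 5e-08° × 105337 ≈ 0.00526687 m east–west.
That is 0.00526687 m = 0.52669 cm.

0.53 centimeters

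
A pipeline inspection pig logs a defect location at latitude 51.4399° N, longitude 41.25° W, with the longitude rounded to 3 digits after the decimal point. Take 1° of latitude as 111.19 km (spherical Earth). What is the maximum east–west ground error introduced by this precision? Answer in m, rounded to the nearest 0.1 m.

34.7 m

Rounding to 3 decimal places leaves the longitude within ±0.0005° of the true value.
At latitude 51.4399° a degree of longitude spans 111190 m × cos 51.4399° = 111190 × 0.6233 ≈ 69308.6 m.
East–west error: 0.0005° × 69308.6 m/° ≈ 34.6543 m.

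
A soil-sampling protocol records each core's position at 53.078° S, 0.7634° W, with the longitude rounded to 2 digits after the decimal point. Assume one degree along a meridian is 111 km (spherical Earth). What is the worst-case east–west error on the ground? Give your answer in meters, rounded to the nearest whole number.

333 meters

Rounding to 2 decimal places leaves the longitude within ±0.005° of the true value.
One degree of longitude at 53.078° is 111000 × cos 53.078° ≈ 111000 × 0.6007 = 66680.7 m.
Maximum E–W displacement: 0.005 × 66680.7 = 333.404 m.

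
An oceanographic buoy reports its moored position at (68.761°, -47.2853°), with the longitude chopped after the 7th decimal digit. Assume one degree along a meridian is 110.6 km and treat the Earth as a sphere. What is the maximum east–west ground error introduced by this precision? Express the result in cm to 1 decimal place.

Truncating at 7 decimal places can drop up to a full unit in the last place, so the longitude may be off by as much as 1e-07°.
Parallels shrink by cos φ, so at 68.761° a degree of longitude is 110600 × 0.3623 ≈ 40065.9 m.
So at most 1e-07° × 40065.9 ≈ 0.00400659 m east–west.
That is 0.00400659 m = 0.40066 cm.

0.4 cm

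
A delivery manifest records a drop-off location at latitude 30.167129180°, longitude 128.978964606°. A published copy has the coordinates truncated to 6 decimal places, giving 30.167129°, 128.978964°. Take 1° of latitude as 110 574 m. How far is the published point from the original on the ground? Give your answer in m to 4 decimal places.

0.0613 m

Δlat = 30.167129180 − 30.167129 = +0.000000180°; Δlon = 128.978964606 − 128.978964 = +0.000000606°.
North–south shift: 0.000000180 × 110574 = 0.0199033 m.
East–west at this latitude: 0.000000606° × 110574 × cos 30.1671° ≈ 0.000000606 × 95598.2 = 0.0579325 m.
Distance: √(0.0199033² + 0.0579325²) ≈ 0.0612562 m.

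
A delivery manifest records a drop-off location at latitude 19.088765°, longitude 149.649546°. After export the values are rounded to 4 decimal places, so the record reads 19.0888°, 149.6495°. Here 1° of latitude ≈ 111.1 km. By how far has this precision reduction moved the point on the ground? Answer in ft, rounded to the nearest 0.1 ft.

Δlat = 19.088765 − 19.0888 = -0.000035°; Δlon = 149.649546 − 149.6495 = +0.000046°.
North–south shift: -0.000035 × 111100 = -3.8885 m.
East–west at this latitude: 0.000046° × 111100 × cos 19.0888° ≈ 0.000046 × 104991 = 4.82958 m.
Distance: √(3.8885² + 4.82958²) ≈ 6.20043 m.
Converting: 6.20043 m × 3.2808 ft/m ≈ 20.343 ft.

20.3 ft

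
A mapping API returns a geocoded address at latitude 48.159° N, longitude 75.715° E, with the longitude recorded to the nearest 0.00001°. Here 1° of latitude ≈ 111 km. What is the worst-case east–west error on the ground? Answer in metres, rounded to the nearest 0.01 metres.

Rounding to 5 decimal places leaves the longitude within ±5e-06° of the true value.
Parallels shrink by cos φ, so at 48.159° a degree of longitude is 111000 × 0.6671 ≈ 74044.3 m.
East–west error: 5e-06° × 74044.3 m/° ≈ 0.370221 m.

0.37 metres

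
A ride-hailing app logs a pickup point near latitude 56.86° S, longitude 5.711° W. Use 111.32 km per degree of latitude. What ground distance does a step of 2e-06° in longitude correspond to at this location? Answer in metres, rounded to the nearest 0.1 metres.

0.1 metres

At 56.86° a degree of longitude is 111320 × cos 56.86° ≈ 60857.2 m, so 2e-06° corresponds to 0.121714 m.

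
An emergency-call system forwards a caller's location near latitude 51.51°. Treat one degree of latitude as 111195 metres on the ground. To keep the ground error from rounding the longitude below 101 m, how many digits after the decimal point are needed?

At 51.51° one degree of longitude covers 111195 × cos 51.51° ≈ 111195 × 0.6224 ≈ 69205.3 m.
With N decimal places the half-ulp bound is 0.5·10⁻ᴺ°, or 0.5·10⁻ᴺ × 69205.3 m on the ground.
Need 0.5 × 69205.3 × 10⁻ᴺ ≤ 101 → 10⁻ᴺ ≤ 2.919e-03, so N ≥ 2.53.
N = 2 would give 346 m (too coarse); N = 3 gives 34.6 m ≤ 101 m.

3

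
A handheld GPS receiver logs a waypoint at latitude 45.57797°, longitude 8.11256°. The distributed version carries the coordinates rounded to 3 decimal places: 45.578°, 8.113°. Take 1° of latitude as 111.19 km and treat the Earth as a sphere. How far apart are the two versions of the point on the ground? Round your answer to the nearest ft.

Δlat = 45.57797 − 45.578 = -0.00003°; Δlon = 8.11256 − 8.113 = -0.00044°.
North–south shift: -0.00003 × 111190 = -3.3357 m.
East–west at this latitude: -0.00044° × 111190 × cos 45.578° ≈ -0.00044 × 77826.1 = -34.2435 m.
Hypotenuse of the two orthogonal shifts: √(3.3357² + 34.2435²) = 34.4056 m.
Converting: 34.4056 m × 3.2808 ft/m ≈ 112.88 ft.

113 ft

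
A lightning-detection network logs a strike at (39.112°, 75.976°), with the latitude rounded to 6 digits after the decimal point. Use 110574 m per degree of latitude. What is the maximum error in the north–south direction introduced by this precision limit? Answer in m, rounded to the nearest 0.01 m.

0.06 m

Rounding to 6 decimal places leaves the latitude within ±5e-07° of the true value.
North–south distance: 5e-07° × 110574 m/° = 0.055287 m.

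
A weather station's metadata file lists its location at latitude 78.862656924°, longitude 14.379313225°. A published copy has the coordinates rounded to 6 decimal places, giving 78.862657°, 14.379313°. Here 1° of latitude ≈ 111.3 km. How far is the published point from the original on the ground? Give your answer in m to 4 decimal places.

0.0097 m

Δlat = 78.862656924 − 78.862657 = -0.000000076°; Δlon = 14.379313225 − 14.379313 = +0.000000225°.
N–S: -0.000000076° × 111300 m/° = -0.0084588 m.
East–west at this latitude: 0.000000225° × 111300 × cos 78.8627° ≈ 0.000000225 × 21498.9 = 0.00483725 m.
Combined displacement = (0.0084588² + 0.00483725²)^½ ≈ 0.00974424 m.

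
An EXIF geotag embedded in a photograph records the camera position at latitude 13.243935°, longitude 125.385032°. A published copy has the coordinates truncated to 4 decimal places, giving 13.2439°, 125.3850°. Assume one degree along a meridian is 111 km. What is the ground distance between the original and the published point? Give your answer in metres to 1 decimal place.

Δlat = 13.243935 − 13.2439 = +0.000035°; Δlon = 125.385032 − 125.3850 = +0.000032°.
North–south shift: 0.000035 × 111000 = 3.885 m.
East–west at this latitude: 0.000032° × 111000 × cos 13.2439° ≈ 0.000032 × 108048 = 3.45753 m.
Combined displacement = (3.885² + 3.45753²)^½ ≈ 5.20074 m.

5.2 metres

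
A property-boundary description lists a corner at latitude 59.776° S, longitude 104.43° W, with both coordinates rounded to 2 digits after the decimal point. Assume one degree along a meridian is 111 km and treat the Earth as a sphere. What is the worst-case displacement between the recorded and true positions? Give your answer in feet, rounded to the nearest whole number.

2039 feet

Rounding to 2 decimal places leaves each coordinate within ±0.005° of the true value.
North–south component: 0.005° × 111000 = 555 m.
Longitude error → 0.005 × 111000 × cos 59.776° = 0.005 × 111000 × 0.5034 ≈ 279.377 m.
The two errors are perpendicular, so the maximum displacement is √(555² + 279.377²) ≈ 621.351 m.
Converting: 621.351 m × 3.2808 ft/m ≈ 2038.6 ft.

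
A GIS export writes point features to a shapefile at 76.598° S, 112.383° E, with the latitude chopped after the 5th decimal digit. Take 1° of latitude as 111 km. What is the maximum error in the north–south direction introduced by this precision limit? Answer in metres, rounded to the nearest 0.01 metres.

1.11 metres

Truncating at 5 decimal places can drop up to a full unit in the last place, so the latitude may be off by as much as 1e-05°.
So the N–S error is at most 1e-05 × 111000 = 1.11 m.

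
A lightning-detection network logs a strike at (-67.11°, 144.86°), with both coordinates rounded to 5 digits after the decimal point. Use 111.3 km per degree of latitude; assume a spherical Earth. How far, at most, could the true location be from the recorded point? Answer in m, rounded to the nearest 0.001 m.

0.597 m

Rounding to 5 decimal places leaves each coordinate within ±5e-06° of the true value.
Latitude error → 5e-06 × 111300 = 0.5565 m along the meridian.
E–W at 67.11°: 5e-06° × 111300 × cos 67.11° = 5e-06 × 111300 × 0.3890 ≈ 0.216458 m.
The two errors are perpendicular, so the maximum displacement is √(0.5565² + 0.216458²) ≈ 0.597115 m.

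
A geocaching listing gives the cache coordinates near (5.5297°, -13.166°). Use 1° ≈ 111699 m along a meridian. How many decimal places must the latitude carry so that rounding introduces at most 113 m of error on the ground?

3 decimal places

One degree of latitude covers 111699 m.
With N decimal places the half-ulp bound is 0.5·10⁻ᴺ°, or 0.5·10⁻ᴺ × 111699 m on the ground.
Need 0.5 × 111699 × 10⁻ᴺ ≤ 113 → 10⁻ᴺ ≤ 2.023e-03, so N ≥ 2.69.
N = 2 would give 558 m (too coarse); N = 3 gives 55.8 m ≤ 113 m.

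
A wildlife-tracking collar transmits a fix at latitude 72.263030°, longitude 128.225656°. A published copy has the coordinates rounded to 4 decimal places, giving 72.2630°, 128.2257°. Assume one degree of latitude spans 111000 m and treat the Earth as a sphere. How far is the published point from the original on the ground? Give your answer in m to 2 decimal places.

Δlat = 72.263030 − 72.2630 = +0.000030°; Δlon = 128.225656 − 128.2257 = -0.000044°.
North–south shift: 0.000030 × 111000 = 3.33 m.
East–west at this latitude: -0.000044° × 111000 × cos 72.263° ≈ -0.000044 × 33816 = -1.4879 m.
Distance: √(3.33² + 1.4879²) ≈ 3.64729 m.

3.65 m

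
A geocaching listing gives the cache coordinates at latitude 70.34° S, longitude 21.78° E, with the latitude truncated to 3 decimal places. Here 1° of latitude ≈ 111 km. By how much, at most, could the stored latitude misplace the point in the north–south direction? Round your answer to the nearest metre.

111 metres

Truncating at 3 decimal places can drop up to a full unit in the last place, so the latitude may be off by as much as 0.001°.
Along the meridian that is 0.001° × 111000 m/° = 111 m.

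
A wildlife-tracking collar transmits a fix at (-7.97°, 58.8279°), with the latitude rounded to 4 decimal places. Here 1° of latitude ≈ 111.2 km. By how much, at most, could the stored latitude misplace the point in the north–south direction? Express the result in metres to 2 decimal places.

Rounding to 4 decimal places leaves the latitude within ±5e-05° of the true value.
So the N–S error is at most 5e-05 × 111200 = 5.56 m.

5.56 metres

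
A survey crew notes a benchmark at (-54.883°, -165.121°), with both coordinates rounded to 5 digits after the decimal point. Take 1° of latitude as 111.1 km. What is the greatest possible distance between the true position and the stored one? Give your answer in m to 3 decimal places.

0.641 m

Rounding to 5 decimal places leaves each coordinate within ±5e-06° of the true value.
North–south component: 5e-06° × 111100 = 0.5555 m.
Longitude error → 5e-06 × 111100 × cos 54.883° = 5e-06 × 111100 × 0.5752 ≈ 0.31955 m.
The two errors are perpendicular, so the maximum displacement is √(0.5555² + 0.31955²) ≈ 0.640853 m.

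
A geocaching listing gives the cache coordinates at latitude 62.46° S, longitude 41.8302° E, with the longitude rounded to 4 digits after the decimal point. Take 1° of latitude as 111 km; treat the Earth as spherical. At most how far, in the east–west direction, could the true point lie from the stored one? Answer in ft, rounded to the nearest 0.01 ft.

8.42 ft

Rounding to 4 decimal places leaves the longitude within ±5e-05° of the true value.
Parallels shrink by cos φ, so at 62.46° a degree of longitude is 111000 × 0.4624 ≈ 51322.8 m.
East–west error: 5e-05° × 51322.8 m/° ≈ 2.56614 m.
In feet: 2.56614 m ÷ 0.3048 ≈ 8.4191 ft.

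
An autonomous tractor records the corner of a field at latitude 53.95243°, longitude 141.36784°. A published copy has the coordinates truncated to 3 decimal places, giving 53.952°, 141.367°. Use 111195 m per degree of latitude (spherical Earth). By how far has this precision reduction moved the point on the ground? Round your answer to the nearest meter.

The latitude changed by +0.00043° and the longitude by +0.00084°.
N–S: 0.00043° × 111195 m/° = 47.8139 m.
East–west at this latitude: 0.00084° × 111195 × cos 53.952° ≈ 0.00084 × 65434.1 = 54.9647 m.
Distance: √(47.8139² + 54.9647²) ≈ 72.8511 m.

73 meters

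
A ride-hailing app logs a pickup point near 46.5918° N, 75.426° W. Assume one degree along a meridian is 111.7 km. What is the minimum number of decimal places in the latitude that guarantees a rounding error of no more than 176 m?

3 decimal places

One degree of latitude covers 111700 m.
N decimal places → at most half a unit in the last place, 0.5 × 10⁻ᴺ° = 111700/2 × 10⁻ᴺ m.
Setting 55850 × 10⁻ᴺ ≤ 176 gives 10ᴺ ≥ 317.3, i.e. N ≥ 2.50.
At 2 places the error can reach 558 m, but 3 places keeps it to 55.9 m.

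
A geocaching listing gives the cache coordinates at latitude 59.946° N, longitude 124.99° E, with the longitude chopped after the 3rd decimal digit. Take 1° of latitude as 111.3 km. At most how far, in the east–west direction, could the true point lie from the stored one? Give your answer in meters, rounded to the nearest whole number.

Truncating at 3 decimal places can drop up to a full unit in the last place, so the longitude may be off by as much as 0.001°.
One degree of longitude at 59.946° is 111300 × cos 59.946° ≈ 111300 × 0.5008 = 55740.8 m.
East–west error: 0.001° × 55740.8 m/° ≈ 55.7408 m.

56 meters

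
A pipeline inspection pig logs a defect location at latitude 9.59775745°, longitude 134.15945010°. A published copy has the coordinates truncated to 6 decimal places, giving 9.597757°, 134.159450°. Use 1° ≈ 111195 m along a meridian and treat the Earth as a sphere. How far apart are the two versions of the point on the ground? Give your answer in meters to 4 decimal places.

0.0512 meters

The latitude changed by +0.00000045° and the longitude by +0.00000010°.
North–south shift: 0.00000045 × 111195 = 0.0500377 m.
East–west at this latitude: 0.00000010° × 111195 × cos 9.59776° ≈ 0.00000010 × 109639 = 0.0109639 m.
Distance: √(0.0500377² + 0.0109639²) ≈ 0.0512248 m.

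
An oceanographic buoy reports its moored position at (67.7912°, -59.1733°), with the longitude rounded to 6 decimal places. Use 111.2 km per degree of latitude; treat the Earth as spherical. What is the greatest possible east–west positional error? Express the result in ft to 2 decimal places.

0.07 ft

Rounding to 6 decimal places leaves the longitude within ±5e-07° of the true value.
Parallels shrink by cos φ, so at 67.7912° a degree of longitude is 111200 × 0.3780 ≈ 42031.7 m.
So at most 5e-07° × 42031.7 ≈ 0.0210159 m east–west.
In feet: 0.0210159 m ÷ 0.3048 ≈ 0.06895 ft.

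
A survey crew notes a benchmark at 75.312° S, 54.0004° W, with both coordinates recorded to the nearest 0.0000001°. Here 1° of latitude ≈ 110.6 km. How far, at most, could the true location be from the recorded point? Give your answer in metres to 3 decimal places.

0.006 metres

Rounding to 7 decimal places leaves each coordinate within ±5e-08° of the true value.
N–S: 5e-08° × 110600 m/° = 0.00553 m.
Longitude error → 5e-08 × 110600 × cos 75.312° = 5e-08 × 110600 × 0.2536 ≈ 0.00140216 m.
Combining orthogonally: (0.00553² + 0.00140216²)^½ ≈ 0.00570499 m.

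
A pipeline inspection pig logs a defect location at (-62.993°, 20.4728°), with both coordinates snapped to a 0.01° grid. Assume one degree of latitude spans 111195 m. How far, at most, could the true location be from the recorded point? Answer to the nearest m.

611 m

With a 0.01° grid the true value lies within half a step, ±0.01°/2 = ±0.005°, of the stored one.
N–S: 0.005° × 111195 m/° = 555.975 m.
E–W at 62.993°: 0.005° × 111195 × cos 62.993° = 0.005 × 111195 × 0.4541 ≈ 252.468 m.
Combining orthogonally: (555.975² + 252.468²)^½ ≈ 610.613 m.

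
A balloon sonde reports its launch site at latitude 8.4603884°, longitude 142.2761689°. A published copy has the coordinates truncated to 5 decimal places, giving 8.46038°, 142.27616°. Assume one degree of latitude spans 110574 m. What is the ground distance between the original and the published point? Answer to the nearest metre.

Δlat = 8.4603884 − 8.46038 = +0.0000084°; Δlon = 142.2761689 − 142.27616 = +0.0000089°.
N–S: 0.0000084° × 110574 m/° = 0.928822 m.
E–W at 8.46038°: 0.0000089° × 110574 × cos 8.46038° = 0.0000089 × 110574 × 0.9891 ≈ 0.973399 m.
Combined displacement = (0.928822² + 0.973399²)^½ ≈ 1.34544 m.

1 metres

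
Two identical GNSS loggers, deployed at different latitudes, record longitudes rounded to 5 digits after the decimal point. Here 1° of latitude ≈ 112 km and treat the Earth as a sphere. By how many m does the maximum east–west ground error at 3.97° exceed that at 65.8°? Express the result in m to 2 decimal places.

0.33 m

Rounding to 5 decimal places leaves the longitude within ±5e-06° of the true value.
Error at 3.97° = 5e-06° × 112000 × cos 3.97° ≈ 0.56 × 0.9976 = 0.55866 m.
Error at 65.8° = 5e-06° × 112000 × cos 65.8° ≈ 0.56 × 0.4099 = 0.22956 m.
So the lower-latitude error exceeds the higher by 0.55866 − 0.22956 = 0.3291 m.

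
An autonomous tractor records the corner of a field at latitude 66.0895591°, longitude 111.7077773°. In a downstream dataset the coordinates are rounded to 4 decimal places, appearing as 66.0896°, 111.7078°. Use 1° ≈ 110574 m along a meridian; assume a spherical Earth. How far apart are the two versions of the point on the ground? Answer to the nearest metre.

The latitude changed by -0.0000409° and the longitude by -0.0000227°.
North–south shift: -0.0000409 × 110574 = -4.52248 m.
E–W at 66.0896°: -0.0000227° × 110574 × cos 66.0896° = -0.0000227 × 110574 × 0.4053 ≈ -1.01733 m.
Combined displacement = (4.52248² + 1.01733²)^½ ≈ 4.63549 m.

5 metres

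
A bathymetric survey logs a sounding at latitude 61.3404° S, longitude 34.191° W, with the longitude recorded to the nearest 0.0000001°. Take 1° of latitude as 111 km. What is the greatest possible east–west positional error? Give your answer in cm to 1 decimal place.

0.3 cm

Rounding to 7 decimal places leaves the longitude within ±5e-08° of the true value.
At latitude 61.3404° a degree of longitude spans 111000 m × cos 61.3404° = 111000 × 0.4796 ≈ 53236.1 m.
Maximum E–W displacement: 5e-08 × 53236.1 = 0.00266181 m.
That is 0.00266181 m = 0.26618 cm.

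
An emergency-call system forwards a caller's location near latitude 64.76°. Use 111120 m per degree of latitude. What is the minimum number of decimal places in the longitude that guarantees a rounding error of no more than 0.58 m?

At 64.76° one degree of longitude covers 111120 × cos 64.76° ≈ 111120 × 0.4264 ≈ 47382.8 m.
With N decimal places the half-ulp bound is 0.5·10⁻ᴺ°, or 0.5·10⁻ᴺ × 47382.8 m on the ground.
Setting 23691.4 × 10⁻ᴺ ≤ 0.58 gives 10ᴺ ≥ 4.085e+04, i.e. N ≥ 4.61.
At 4 places the error can reach 2.37 m, but 5 places keeps it to 0.237 m.

5 decimal places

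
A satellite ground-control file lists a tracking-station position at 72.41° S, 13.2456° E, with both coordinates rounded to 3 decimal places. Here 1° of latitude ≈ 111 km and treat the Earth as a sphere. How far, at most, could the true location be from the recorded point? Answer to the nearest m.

Rounding to 3 decimal places leaves each coordinate within ±0.0005° of the true value.
North–south component: 0.0005° × 111000 = 55.5 m.
Longitude error → 0.0005 × 111000 × cos 72.41° = 0.0005 × 111000 × 0.3022 ≈ 16.7723 m.
Worst case both components are at the extreme and orthogonal: √(55.5² + 16.7723²) ≈ 57.979 m.

58 m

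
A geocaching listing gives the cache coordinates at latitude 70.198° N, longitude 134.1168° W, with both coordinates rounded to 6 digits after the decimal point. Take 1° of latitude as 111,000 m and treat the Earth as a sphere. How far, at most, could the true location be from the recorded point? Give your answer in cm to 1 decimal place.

5.9 cm

Rounding to 6 decimal places leaves each coordinate within ±5e-07° of the true value.
North–south component: 5e-07° × 111000 = 0.0555 m.
Longitude error → 5e-07 × 111000 × cos 70.198° = 5e-07 × 111000 × 0.3388 ≈ 0.0188018 m.
The two errors are perpendicular, so the maximum displacement is √(0.0555² + 0.0188018²) ≈ 0.0585983 m.
That is 0.0585983 m = 5.8598 cm.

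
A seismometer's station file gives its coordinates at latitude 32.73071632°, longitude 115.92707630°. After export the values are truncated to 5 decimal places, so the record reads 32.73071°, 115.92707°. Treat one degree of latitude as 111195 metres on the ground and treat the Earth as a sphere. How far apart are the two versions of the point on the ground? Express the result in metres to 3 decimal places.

0.917 metres

Δlat = 32.73071632 − 32.73071 = +0.00000632°; Δlon = 115.92707630 − 115.92707 = +0.00000630°.
N–S: 0.00000632° × 111195 m/° = 0.702752 m.
East–west at this latitude: 0.00000630° × 111195 × cos 32.7307° ≈ 0.00000630 × 93539.6 = 0.589299 m.
Distance: √(0.702752² + 0.589299²) ≈ 0.917134 m.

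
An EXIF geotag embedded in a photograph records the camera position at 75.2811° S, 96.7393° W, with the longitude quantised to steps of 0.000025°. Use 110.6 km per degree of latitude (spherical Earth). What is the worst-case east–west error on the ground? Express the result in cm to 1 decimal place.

35.1 cm

With a 0.000025° grid the true value lies within half a step, ±0.000025°/2 = ±1.25e-05°, of the stored one.
One degree of longitude at 75.2811° is 110600 × cos 75.2811° ≈ 110600 × 0.2541 = 28100.9 m.
Maximum E–W displacement: 1.25e-05 × 28100.9 = 0.351261 m.
That is 0.351261 m = 35.126 cm.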